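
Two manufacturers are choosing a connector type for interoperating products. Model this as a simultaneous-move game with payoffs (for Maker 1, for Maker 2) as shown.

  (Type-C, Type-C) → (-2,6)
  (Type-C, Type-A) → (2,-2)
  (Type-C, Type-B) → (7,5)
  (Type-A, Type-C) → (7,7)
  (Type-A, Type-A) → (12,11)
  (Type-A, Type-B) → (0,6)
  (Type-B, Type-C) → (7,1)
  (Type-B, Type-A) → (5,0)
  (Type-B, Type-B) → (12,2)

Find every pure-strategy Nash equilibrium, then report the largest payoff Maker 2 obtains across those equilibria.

11

Both Type-A is a pure NE (Maker 1: 12 ≥ 5; Maker 2: 11 ≥ 7). Maker 2 gets 11.
Both Type-B is a pure NE (Maker 1: 12 ≥ 7; Maker 2: 2 ≥ 1). Maker 2 gets 2.
Every other cell has a profitable deviation for at least one player. Highest of {11, 2} is 11.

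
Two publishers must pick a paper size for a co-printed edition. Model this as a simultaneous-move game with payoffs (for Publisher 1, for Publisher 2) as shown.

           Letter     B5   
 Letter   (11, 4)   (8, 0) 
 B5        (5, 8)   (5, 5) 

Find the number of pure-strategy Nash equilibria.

1

Both Letter: Publisher 1 gets 11 (best alternative 5); Publisher 2 gets 4 (best alternative 0). Neither deviates — NE.
Both B5 is not a NE: Publisher 1 would switch to Letter (8 > 5).
No other cell survives both best-response checks, so there is 1 pure NE.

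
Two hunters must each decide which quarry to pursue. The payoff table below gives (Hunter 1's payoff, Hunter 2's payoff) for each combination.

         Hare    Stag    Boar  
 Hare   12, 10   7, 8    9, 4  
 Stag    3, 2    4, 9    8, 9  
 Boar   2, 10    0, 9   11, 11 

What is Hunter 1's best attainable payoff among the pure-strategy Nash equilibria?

12

Both Hare is a pure NE (Hunter 1: 12 ≥ 3; Hunter 2: 10 ≥ 8). Hunter 1 gets 12.
Both Boar is a pure NE (Hunter 1: 11 ≥ 9; Hunter 2: 11 ≥ 10). Hunter 1 gets 11.
Every other cell has a profitable deviation for at least one player. Highest of {12, 11} is 12.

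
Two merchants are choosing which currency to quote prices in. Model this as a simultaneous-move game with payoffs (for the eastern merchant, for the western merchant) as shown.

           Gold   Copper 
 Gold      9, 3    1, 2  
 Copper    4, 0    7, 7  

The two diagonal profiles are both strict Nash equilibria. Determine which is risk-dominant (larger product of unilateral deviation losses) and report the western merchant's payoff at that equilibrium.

7

At both Gold: the eastern merchant loses 9 − 4 = 5 by deviating; the western merchant loses 3 − 2 = 1. Product = 5·1 = 5.
At both Copper: the eastern merchant loses 7 − 1 = 6 by deviating; the western merchant loses 7 − 0 = 7. Product = 6·7 = 42.
42 > 5, so both Copper is risk-dominant. The western merchant's payoff there is 7.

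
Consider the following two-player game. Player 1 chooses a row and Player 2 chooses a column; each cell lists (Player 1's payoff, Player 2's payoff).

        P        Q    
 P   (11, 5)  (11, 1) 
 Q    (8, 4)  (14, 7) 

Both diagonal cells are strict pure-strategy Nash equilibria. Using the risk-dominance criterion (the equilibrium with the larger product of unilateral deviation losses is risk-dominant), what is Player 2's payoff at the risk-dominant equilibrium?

5

At both P: Player 1 loses 11 − 8 = 3 by deviating; Player 2 loses 5 − 1 = 4. Product = 3·4 = 12.
At both Q: Player 1 loses 14 − 11 = 3 by deviating; Player 2 loses 7 − 4 = 3. Product = 3·3 = 9.
12 > 9, so both P is risk-dominant. Player 2's payoff there is 5.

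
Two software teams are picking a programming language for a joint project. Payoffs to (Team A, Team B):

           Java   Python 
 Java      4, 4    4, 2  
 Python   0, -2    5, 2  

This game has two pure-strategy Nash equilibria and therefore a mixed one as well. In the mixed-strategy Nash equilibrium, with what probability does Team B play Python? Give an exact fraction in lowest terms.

Team B's mix q on Java must make Team A indifferent between Java and Python.
Team A's payoff from Java: 4q + 4(1−q). From Python: 0q + 5(1−q).
Set equal: 4q = 1(1−q) → q = 1/5.
Probability on Python is 1 − 1/5 = 4/5.

4/5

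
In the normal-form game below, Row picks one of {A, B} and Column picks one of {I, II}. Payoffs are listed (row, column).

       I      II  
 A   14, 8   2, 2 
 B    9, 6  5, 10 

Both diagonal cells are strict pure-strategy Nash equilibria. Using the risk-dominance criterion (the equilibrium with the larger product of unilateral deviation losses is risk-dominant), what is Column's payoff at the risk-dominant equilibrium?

At (A, I): Row loses 14 − 9 = 5 by deviating; Column loses 8 − 2 = 6. Product = 5·6 = 30.
At (B, II): Row loses 5 − 2 = 3 by deviating; Column loses 10 − 6 = 4. Product = 3·4 = 12.
30 > 12, so (A, I) is risk-dominant. Column's payoff there is 8.

8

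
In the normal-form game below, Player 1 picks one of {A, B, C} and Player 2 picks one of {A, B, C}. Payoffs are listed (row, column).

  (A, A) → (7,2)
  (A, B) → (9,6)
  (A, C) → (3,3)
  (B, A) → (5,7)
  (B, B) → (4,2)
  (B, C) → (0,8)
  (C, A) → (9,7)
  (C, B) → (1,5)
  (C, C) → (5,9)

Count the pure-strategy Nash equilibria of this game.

2

(A, B): Player 1 gets 9 (best alternative 4); Player 2 gets 6 (best alternative 3). Neither deviates — NE.
Both C: Player 1 gets 5 (best alternative 3); Player 2 gets 9 (best alternative 7). Neither deviates — NE.
Both B is not a NE: Player 1 would switch to A (9 > 4).
No other cell survives both best-response checks, so there are 2 pure NE.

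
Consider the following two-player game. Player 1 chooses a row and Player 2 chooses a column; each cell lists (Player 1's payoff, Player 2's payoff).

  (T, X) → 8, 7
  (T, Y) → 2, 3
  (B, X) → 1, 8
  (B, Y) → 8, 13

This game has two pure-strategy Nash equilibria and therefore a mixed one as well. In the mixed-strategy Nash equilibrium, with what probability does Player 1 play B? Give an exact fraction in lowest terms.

Player 1's mix p on T must make Player 2 indifferent between X and Y.
Player 2's payoff from X: 7p + 8(1−p). From Y: 3p + 13(1−p).
Set equal: 4p = 5(1−p) → p = 5/9.
Probability on B is 1 − 5/9 = 4/9.

4/9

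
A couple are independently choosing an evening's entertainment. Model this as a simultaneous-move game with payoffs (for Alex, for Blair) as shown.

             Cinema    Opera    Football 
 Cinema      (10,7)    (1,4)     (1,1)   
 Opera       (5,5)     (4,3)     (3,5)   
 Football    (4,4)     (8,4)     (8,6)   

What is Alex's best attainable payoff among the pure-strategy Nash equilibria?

10

Both Cinema is a pure NE (Alex: 10 ≥ 5; Blair: 7 ≥ 4). Alex gets 10.
Both Football is a pure NE (Alex: 8 ≥ 3; Blair: 6 ≥ 4). Alex gets 8.
Every other cell has a profitable deviation for at least one player. Highest of {10, 8} is 10.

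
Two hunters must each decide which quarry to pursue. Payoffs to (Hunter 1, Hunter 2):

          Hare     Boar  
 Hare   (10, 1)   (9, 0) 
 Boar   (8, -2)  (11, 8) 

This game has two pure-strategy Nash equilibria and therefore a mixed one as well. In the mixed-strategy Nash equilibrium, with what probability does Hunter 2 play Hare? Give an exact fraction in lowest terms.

Hunter 2's mix q on Hare must make Hunter 1 indifferent between Hare and Boar.
Hunter 1's payoff from Hare: 10q + 9(1−q). From Boar: 8q + 11(1−q).
Set equal: 2q = 2(1−q) → q = 2/4 = 1/2.

1/2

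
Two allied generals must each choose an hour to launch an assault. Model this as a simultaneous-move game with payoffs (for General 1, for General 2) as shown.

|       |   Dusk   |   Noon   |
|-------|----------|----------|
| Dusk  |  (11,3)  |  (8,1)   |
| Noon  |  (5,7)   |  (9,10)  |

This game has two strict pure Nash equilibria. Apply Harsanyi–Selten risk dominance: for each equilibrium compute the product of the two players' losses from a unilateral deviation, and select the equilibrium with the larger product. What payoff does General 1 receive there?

11

At both Dusk: General 1 loses 11 − 5 = 6 by deviating; General 2 loses 3 − 1 = 2. Product = 6·2 = 12.
At both Noon: General 1 loses 9 − 8 = 1 by deviating; General 2 loses 10 − 7 = 3. Product = 1·3 = 3.
12 > 3, so both Dusk is risk-dominant. General 1's payoff there is 11.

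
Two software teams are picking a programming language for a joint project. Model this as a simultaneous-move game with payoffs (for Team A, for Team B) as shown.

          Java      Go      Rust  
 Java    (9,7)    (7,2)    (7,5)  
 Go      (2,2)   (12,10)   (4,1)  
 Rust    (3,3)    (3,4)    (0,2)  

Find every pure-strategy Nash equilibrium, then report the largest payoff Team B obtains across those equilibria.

Both Java is a pure NE (Team A: 9 ≥ 3; Team B: 7 ≥ 5). Team B gets 7.
Both Go is a pure NE (Team A: 12 ≥ 7; Team B: 10 ≥ 2). Team B gets 10.
Every other cell has a profitable deviation for at least one player. Highest of {7, 10} is 10.

10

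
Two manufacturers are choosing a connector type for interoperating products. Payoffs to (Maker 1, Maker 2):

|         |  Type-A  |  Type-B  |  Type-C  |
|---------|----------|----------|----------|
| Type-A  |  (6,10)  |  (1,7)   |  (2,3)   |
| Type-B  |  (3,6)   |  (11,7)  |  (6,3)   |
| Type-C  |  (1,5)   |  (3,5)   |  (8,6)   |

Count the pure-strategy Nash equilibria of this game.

3

Both Type-A: Maker 1 gets 6 (best alternative 3); Maker 2 gets 10 (best alternative 7). Neither deviates — NE.
Both Type-B: Maker 1 gets 11 (best alternative 3); Maker 2 gets 7 (best alternative 6). Neither deviates — NE.
Both Type-C: Maker 1 gets 8 (best alternative 6); Maker 2 gets 6 (best alternative 5). Neither deviates — NE.
(Type-C, Type-A) is not a NE: Maker 1 would switch to Type-A (6 > 1).
No other cell survives both best-response checks, so there are 3 pure NE.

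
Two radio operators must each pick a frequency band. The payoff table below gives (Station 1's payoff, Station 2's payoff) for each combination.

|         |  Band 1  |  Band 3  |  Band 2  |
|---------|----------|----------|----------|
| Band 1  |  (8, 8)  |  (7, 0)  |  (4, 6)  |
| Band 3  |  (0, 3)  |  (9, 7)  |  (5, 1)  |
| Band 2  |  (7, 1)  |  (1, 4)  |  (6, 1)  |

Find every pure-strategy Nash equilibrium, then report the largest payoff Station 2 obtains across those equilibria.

8

Both Band 1 is a pure NE (Station 1: 8 ≥ 7; Station 2: 8 ≥ 6). Station 2 gets 8.
Both Band 3 is a pure NE (Station 1: 9 ≥ 7; Station 2: 7 ≥ 3). Station 2 gets 7.
Every other cell has a profitable deviation for at least one player. Highest of {8, 7} is 8.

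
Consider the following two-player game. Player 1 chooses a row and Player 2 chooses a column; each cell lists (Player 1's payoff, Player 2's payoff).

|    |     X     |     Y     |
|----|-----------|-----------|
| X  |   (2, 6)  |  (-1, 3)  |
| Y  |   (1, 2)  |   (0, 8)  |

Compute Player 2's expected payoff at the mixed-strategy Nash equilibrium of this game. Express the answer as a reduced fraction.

Player 1 mixes with probability p on X, chosen so Player 2 is indifferent: 6p + 2(1−p) = 3p + 8(1−p) gives p = 2/3.
Player 2's expected payoff is 6·2/3 + 2·1/3 = 14/3.

14/3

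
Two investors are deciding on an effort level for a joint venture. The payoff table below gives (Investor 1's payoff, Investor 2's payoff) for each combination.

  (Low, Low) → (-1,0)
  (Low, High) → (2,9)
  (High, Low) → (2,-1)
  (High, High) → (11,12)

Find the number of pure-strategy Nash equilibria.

1

Both High: Investor 1 gets 11 (best alternative 2); Investor 2 gets 12 (best alternative -1). Neither deviates — NE.
Both Low is not a NE: Investor 1 would switch to High (2 > -1).
No other cell survives both best-response checks, so there is 1 pure NE.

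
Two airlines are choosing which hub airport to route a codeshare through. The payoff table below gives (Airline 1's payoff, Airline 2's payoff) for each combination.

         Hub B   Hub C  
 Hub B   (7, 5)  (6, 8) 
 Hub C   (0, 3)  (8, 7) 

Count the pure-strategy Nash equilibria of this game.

1

Both Hub C: Airline 1 gets 8 (best alternative 6); Airline 2 gets 7 (best alternative 3). Neither deviates — NE.
Both Hub B is not a NE: Airline 2 would switch to Hub C (8 > 5).
No other cell survives both best-response checks, so there is 1 pure NE.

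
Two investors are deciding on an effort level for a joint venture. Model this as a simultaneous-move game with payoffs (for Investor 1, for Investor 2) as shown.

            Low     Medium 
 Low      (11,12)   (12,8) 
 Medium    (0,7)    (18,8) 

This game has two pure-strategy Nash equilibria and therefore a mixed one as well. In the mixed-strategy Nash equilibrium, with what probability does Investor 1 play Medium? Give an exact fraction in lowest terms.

Investor 1's mix p on Low must make Investor 2 indifferent between Low and Medium.
Investor 2's payoff from Low: 12p + 7(1−p). From Medium: 8p + 8(1−p).
Set equal: 4p = 1(1−p) → p = 1/5.
Probability on Medium is 1 − 1/5 = 4/5.

4/5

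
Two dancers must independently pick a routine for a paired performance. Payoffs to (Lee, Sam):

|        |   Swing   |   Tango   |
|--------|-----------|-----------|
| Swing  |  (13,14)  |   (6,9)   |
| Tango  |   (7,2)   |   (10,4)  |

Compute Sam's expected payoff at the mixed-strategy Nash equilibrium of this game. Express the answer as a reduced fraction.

Lee mixes with probability p on Swing, chosen so Sam is indifferent: 14p + 2(1−p) = 9p + 4(1−p) gives p = 2/7.
Sam's expected payoff is 14·2/7 + 2·5/7 = 38/7.

38/7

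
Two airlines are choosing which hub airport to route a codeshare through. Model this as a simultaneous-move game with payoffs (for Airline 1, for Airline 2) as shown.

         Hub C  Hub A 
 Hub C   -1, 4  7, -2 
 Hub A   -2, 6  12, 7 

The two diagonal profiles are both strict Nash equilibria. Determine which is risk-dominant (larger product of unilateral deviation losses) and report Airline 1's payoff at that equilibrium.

At both Hub C: Airline 1 loses -1 − (-2) = 1 by deviating; Airline 2 loses 4 − (-2) = 6. Product = 1·6 = 6.
At both Hub A: Airline 1 loses 12 − 7 = 5 by deviating; Airline 2 loses 7 − 6 = 1. Product = 5·1 = 5.
6 > 5, so both Hub C is risk-dominant. Airline 1's payoff there is -1.

-1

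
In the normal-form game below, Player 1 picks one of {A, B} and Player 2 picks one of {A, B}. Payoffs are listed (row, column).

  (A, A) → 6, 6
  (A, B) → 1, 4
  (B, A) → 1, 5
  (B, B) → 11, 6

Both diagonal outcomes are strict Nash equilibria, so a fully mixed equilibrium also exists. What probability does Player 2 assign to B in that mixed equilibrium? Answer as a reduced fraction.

Player 2's mix q on A must make Player 1 indifferent between A and B.
Player 1's payoff from A: 6q + 1(1−q). From B: 1q + 11(1−q).
Set equal: 5q = 10(1−q) → q = 10/15 = 2/3.
Probability on B is 1 − 2/3 = 1/3.

1/3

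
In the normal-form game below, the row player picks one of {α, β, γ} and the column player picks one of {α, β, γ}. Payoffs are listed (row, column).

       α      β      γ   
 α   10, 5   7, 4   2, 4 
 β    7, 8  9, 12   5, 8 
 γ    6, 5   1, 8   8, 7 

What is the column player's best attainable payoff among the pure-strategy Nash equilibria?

12

Both α is a pure NE (the row player: 10 ≥ 7; the column player: 5 ≥ 4). The column player gets 5.
Both β is a pure NE (the row player: 9 ≥ 7; the column player: 12 ≥ 8). The column player gets 12.
Every other cell has a profitable deviation for at least one player. Highest of {5, 12} is 12.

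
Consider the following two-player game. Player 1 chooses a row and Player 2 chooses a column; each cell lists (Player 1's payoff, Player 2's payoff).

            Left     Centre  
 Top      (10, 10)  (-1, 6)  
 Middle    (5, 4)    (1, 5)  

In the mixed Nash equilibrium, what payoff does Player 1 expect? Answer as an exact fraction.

Player 2 mixes with probability q on Left, chosen so Player 1 is indifferent: 10q + (-1)(1−q) = 5q + 1(1−q) gives q = 2/7.
Player 1's expected payoff (from either row, since indifferent) is 10·2/7 + (-1)·5/7 = 15/7.

15/7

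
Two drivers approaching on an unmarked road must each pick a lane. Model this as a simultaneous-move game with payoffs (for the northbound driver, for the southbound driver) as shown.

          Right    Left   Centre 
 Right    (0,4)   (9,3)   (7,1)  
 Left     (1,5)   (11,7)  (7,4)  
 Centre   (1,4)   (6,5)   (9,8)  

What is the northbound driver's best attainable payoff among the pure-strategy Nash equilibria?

11

Both Left is a pure NE (the northbound driver: 11 ≥ 9; the southbound driver: 7 ≥ 5). The northbound driver gets 11.
Both Centre is a pure NE (the northbound driver: 9 ≥ 7; the southbound driver: 8 ≥ 5). The northbound driver gets 9.
Every other cell has a profitable deviation for at least one player. Highest of {11, 9} is 11.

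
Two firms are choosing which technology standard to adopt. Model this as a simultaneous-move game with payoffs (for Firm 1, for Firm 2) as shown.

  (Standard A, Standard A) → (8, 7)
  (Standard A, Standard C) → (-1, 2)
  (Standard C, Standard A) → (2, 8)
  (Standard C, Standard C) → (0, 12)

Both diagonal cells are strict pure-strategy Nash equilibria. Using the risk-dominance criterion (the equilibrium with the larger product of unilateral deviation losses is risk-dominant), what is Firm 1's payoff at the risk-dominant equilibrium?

At both Standard A: Firm 1 loses 8 − 2 = 6 by deviating; Firm 2 loses 7 − 2 = 5. Product = 6·5 = 30.
At both Standard C: Firm 1 loses 0 − (-1) = 1 by deviating; Firm 2 loses 12 − 8 = 4. Product = 1·4 = 4.
30 > 4, so both Standard A is risk-dominant. Firm 1's payoff there is 8.

8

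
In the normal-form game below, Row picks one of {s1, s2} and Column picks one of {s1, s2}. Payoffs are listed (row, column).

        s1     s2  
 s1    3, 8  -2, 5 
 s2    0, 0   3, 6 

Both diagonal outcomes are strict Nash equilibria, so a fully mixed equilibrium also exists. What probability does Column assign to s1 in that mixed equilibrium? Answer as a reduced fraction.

5/8

Column's mix q on s1 must make Row indifferent between s1 and s2.
Row's payoff from s1: 3q + (-2)(1−q). From s2: 0q + 3(1−q).
Set equal: 3q = 5(1−q) → q = 5/8.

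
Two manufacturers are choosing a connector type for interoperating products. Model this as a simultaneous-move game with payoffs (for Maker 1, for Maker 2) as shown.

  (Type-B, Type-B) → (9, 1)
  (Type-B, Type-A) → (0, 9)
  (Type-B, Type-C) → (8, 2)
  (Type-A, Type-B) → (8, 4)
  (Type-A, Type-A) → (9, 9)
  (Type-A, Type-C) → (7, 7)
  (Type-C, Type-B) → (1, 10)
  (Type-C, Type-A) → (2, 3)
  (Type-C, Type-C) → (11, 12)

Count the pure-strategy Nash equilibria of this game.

2

Both Type-A: Maker 1 gets 9 (best alternative 2); Maker 2 gets 9 (best alternative 7). Neither deviates — NE.
Both Type-C: Maker 1 gets 11 (best alternative 8); Maker 2 gets 12 (best alternative 10). Neither deviates — NE.
Both Type-B is not a NE: Maker 2 would switch to Type-A (9 > 1).
No other cell survives both best-response checks, so there are 2 pure NE.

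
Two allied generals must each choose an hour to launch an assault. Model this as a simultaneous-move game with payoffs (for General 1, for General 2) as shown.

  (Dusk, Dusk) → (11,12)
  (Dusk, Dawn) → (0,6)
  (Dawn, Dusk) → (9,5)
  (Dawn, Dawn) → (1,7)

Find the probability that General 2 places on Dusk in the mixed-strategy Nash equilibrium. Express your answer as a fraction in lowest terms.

General 2's mix q on Dusk must make General 1 indifferent between Dusk and Dawn.
General 1's payoff from Dusk: 11q + 0(1−q). From Dawn: 9q + 1(1−q).
Set equal: 2q = 1(1−q) → q = 1/3.

1/3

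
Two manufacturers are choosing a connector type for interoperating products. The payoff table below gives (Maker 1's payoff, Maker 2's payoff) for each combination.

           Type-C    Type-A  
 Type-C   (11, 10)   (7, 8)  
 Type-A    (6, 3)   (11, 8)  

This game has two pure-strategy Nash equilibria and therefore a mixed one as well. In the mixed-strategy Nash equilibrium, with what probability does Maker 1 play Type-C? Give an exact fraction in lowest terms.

Maker 1's mix p on Type-C must make Maker 2 indifferent between Type-C and Type-A.
Maker 2's payoff from Type-C: 10p + 3(1−p). From Type-A: 8p + 8(1−p).
Set equal: 2p = 5(1−p) → p = 5/7.

5/7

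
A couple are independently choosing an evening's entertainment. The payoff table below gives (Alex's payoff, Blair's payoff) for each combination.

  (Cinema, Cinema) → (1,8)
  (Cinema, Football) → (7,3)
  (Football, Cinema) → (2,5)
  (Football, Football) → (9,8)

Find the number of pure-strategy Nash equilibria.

Both Football: Alex gets 9 (best alternative 7); Blair gets 8 (best alternative 5). Neither deviates — NE.
Both Cinema is not a NE: Alex would switch to Football (2 > 1).
No other cell survives both best-response checks, so there is 1 pure NE.

1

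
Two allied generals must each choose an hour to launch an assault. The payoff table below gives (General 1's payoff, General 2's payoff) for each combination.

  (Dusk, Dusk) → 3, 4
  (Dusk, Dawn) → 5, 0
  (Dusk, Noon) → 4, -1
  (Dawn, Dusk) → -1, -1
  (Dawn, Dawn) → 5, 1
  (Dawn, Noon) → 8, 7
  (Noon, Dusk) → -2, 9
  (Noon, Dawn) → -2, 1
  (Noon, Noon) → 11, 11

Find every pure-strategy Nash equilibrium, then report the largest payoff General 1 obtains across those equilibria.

11

Both Dusk is a pure NE (General 1: 3 ≥ -1; General 2: 4 ≥ 0). General 1 gets 3.
Both Noon is a pure NE (General 1: 11 ≥ 8; General 2: 11 ≥ 9). General 1 gets 11.
Every other cell has a profitable deviation for at least one player. Highest of {3, 11} is 11.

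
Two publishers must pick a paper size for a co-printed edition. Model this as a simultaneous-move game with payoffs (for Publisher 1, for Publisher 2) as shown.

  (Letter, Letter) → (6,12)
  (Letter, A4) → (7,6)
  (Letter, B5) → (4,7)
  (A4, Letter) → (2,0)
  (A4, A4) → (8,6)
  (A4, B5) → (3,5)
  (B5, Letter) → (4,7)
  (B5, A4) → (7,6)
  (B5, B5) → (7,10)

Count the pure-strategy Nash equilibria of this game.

Both Letter: Publisher 1 gets 6 (best alternative 4); Publisher 2 gets 12 (best alternative 7). Neither deviates — NE.
Both A4: Publisher 1 gets 8 (best alternative 7); Publisher 2 gets 6 (best alternative 5). Neither deviates — NE.
Both B5: Publisher 1 gets 7 (best alternative 4); Publisher 2 gets 10 (best alternative 7). Neither deviates — NE.
(A4, B5) is not a NE: Publisher 1 would switch to B5 (7 > 3).
No other cell survives both best-response checks, so there are 3 pure NE.

3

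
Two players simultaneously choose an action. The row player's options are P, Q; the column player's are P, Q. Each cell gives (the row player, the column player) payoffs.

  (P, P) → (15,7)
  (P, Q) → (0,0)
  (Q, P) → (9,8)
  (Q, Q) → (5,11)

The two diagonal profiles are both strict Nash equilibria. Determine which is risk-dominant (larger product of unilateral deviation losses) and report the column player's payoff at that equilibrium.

At both P: the row player loses 15 − 9 = 6 by deviating; the column player loses 7 − 0 = 7. Product = 6·7 = 42.
At both Q: the row player loses 5 − 0 = 5 by deviating; the column player loses 11 − 8 = 3. Product = 5·3 = 15.
42 > 15, so both P is risk-dominant. The column player's payoff there is 7.

7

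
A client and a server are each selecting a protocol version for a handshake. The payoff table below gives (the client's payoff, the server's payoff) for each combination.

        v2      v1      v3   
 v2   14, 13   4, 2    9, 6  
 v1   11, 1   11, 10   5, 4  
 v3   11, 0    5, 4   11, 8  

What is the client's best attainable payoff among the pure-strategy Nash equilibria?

14

Both v2 is a pure NE (the client: 14 ≥ 11; the server: 13 ≥ 6). The client gets 14.
Both v1 is a pure NE (the client: 11 ≥ 5; the server: 10 ≥ 4). The client gets 11.
Both v3 is a pure NE (the client: 11 ≥ 9; the server: 8 ≥ 4). The client gets 11.
Every other cell has a profitable deviation for at least one player. Highest of {14, 11, 11} is 14.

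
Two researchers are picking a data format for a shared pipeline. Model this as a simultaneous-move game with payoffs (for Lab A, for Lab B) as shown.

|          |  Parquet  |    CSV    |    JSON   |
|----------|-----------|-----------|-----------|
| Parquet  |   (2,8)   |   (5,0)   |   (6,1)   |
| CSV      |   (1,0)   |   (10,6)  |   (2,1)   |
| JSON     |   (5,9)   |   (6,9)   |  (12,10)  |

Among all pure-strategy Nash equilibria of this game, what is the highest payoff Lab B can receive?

Both CSV is a pure NE (Lab A: 10 ≥ 6; Lab B: 6 ≥ 1). Lab B gets 6.
Both JSON is a pure NE (Lab A: 12 ≥ 6; Lab B: 10 ≥ 9). Lab B gets 10.
Every other cell has a profitable deviation for at least one player. Highest of {6, 10} is 10.

10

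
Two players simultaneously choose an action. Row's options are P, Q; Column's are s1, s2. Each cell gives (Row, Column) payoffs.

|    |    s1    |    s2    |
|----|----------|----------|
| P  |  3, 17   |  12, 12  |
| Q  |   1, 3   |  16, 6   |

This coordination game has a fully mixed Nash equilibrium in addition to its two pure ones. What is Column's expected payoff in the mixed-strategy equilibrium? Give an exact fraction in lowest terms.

33/4

Row mixes with probability p on P, chosen so Column is indifferent: 17p + 3(1−p) = 12p + 6(1−p) gives p = 3/8.
Column's expected payoff is 17·3/8 + 3·5/8 = 33/4.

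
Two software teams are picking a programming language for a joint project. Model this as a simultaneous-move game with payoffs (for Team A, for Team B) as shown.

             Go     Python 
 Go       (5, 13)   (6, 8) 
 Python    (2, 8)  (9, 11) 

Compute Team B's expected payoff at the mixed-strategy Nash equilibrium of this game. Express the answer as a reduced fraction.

79/8

Team A mixes with probability p on Go, chosen so Team B is indifferent: 13p + 8(1−p) = 8p + 11(1−p) gives p = 3/8.
Team B's expected payoff is 13·3/8 + 8·5/8 = 79/8.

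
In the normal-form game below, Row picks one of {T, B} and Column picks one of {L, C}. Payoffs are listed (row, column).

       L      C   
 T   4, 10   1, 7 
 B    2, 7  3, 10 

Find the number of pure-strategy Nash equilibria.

(T, L): Row gets 4 (best alternative 2); Column gets 10 (best alternative 7). Neither deviates — NE.
(B, C): Row gets 3 (best alternative 1); Column gets 10 (best alternative 7). Neither deviates — NE.
(B, L) is not a NE: Row would switch to T (4 > 2).
No other cell survives both best-response checks, so there are 2 pure NE.

2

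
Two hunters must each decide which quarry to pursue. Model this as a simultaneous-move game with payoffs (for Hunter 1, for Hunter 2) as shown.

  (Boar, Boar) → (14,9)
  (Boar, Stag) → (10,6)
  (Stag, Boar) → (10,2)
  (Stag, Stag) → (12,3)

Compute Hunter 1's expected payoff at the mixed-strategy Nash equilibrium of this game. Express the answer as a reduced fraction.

34/3

Hunter 2 mixes with probability q on Boar, chosen so Hunter 1 is indifferent: 14q + 10(1−q) = 10q + 12(1−q) gives q = 1/3.
Hunter 1's expected payoff (from either row, since indifferent) is 14·1/3 + 10·2/3 = 34/3.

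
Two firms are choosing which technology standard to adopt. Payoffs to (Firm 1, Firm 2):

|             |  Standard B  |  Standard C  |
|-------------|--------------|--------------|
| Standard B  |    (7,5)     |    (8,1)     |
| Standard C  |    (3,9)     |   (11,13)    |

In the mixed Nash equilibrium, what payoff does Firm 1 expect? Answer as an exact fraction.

53/7

Firm 2 mixes with probability q on Standard B, chosen so Firm 1 is indifferent: 7q + 8(1−q) = 3q + 11(1−q) gives q = 3/7.
Firm 1's expected payoff (from either row, since indifferent) is 7·3/7 + 8·4/7 = 53/7.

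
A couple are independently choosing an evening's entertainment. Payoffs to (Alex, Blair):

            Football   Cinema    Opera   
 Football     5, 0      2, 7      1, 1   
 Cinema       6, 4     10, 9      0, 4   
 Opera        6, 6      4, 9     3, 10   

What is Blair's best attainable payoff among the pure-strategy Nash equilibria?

10

Both Cinema is a pure NE (Alex: 10 ≥ 4; Blair: 9 ≥ 4). Blair gets 9.
Both Opera is a pure NE (Alex: 3 ≥ 1; Blair: 10 ≥ 9). Blair gets 10.
Every other cell has a profitable deviation for at least one player. Highest of {9, 10} is 10.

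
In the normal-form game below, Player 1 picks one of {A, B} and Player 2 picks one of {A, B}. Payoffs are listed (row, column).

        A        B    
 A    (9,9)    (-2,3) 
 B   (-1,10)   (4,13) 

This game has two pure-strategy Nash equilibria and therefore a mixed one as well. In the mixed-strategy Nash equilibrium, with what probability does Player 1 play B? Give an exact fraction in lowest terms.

Player 1's mix p on A must make Player 2 indifferent between A and B.
Player 2's payoff from A: 9p + 10(1−p). From B: 3p + 13(1−p).
Set equal: 6p = 3(1−p) → p = 3/9 = 1/3.
Probability on B is 1 − 1/3 = 2/3.

2/3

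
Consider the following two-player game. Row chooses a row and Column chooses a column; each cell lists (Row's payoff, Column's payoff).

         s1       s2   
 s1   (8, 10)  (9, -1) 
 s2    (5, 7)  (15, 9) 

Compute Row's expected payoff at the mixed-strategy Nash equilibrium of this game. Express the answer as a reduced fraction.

Column mixes with probability q on s1, chosen so Row is indifferent: 8q + 9(1−q) = 5q + 15(1−q) gives q = 2/3.
Row's expected payoff (from either row, since indifferent) is 8·2/3 + 9·1/3 = 25/3.

25/3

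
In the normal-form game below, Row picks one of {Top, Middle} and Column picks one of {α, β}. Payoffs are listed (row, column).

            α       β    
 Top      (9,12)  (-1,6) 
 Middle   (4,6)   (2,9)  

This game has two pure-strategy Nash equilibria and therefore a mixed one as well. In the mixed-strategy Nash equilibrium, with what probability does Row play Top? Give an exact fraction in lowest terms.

Row's mix p on Top must make Column indifferent between α and β.
Column's payoff from α: 12p + 6(1−p). From β: 6p + 9(1−p).
Set equal: 6p = 3(1−p) → p = 3/9 = 1/3.

1/3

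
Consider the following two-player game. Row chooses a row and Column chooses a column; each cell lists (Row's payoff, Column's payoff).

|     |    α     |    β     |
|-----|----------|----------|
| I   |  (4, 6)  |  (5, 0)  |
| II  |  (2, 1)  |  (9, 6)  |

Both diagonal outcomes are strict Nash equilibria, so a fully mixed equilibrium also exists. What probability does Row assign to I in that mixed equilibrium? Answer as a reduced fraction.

Row's mix p on I must make Column indifferent between α and β.
Column's payoff from α: 6p + 1(1−p). From β: 0p + 6(1−p).
Set equal: 6p = 5(1−p) → p = 5/11.

5/11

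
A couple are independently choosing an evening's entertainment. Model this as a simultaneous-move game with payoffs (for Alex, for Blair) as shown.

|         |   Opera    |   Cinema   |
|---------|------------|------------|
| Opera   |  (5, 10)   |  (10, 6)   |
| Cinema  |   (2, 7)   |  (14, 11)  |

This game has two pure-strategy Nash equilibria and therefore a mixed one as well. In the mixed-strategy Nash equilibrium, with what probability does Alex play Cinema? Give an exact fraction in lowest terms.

Alex's mix p on Opera must make Blair indifferent between Opera and Cinema.
Blair's payoff from Opera: 10p + 7(1−p). From Cinema: 6p + 11(1−p).
Set equal: 4p = 4(1−p) → p = 4/8 = 1/2.
Probability on Cinema is 1 − 1/2 = 1/2.

1/2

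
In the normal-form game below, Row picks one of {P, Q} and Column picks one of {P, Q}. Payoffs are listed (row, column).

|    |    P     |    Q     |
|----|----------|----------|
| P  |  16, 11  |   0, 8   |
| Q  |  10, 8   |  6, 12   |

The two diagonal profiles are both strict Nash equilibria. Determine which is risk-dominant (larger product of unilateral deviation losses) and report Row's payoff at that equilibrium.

At both P: Row loses 16 − 10 = 6 by deviating; Column loses 11 − 8 = 3. Product = 6·3 = 18.
At both Q: Row loses 6 − 0 = 6 by deviating; Column loses 12 − 8 = 4. Product = 6·4 = 24.
24 > 18, so both Q is risk-dominant. Row's payoff there is 6.

6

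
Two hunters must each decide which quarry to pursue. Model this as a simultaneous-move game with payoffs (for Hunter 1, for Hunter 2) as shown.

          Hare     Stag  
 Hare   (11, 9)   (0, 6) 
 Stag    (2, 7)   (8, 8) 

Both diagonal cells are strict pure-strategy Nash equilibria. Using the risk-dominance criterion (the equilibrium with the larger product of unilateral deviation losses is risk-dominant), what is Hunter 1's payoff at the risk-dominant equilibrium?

11

At both Hare: Hunter 1 loses 11 − 2 = 9 by deviating; Hunter 2 loses 9 − 6 = 3. Product = 9·3 = 27.
At both Stag: Hunter 1 loses 8 − 0 = 8 by deviating; Hunter 2 loses 8 − 7 = 1. Product = 8·1 = 8.
27 > 8, so both Hare is risk-dominant. Hunter 1's payoff there is 11.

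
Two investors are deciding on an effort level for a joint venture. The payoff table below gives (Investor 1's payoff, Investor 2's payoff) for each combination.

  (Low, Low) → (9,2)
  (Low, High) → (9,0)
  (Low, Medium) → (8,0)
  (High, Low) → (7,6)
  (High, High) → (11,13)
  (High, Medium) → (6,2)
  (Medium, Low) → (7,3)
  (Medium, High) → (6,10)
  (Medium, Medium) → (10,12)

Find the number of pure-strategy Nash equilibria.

3

Both Low: Investor 1 gets 9 (best alternative 7); Investor 2 gets 2 (best alternative 0). Neither deviates — NE.
Both High: Investor 1 gets 11 (best alternative 9); Investor 2 gets 13 (best alternative 6). Neither deviates — NE.
Both Medium: Investor 1 gets 10 (best alternative 8); Investor 2 gets 12 (best alternative 10). Neither deviates — NE.
(Medium, High) is not a NE: Investor 1 would switch to High (11 > 6).
No other cell survives both best-response checks, so there are 3 pure NE.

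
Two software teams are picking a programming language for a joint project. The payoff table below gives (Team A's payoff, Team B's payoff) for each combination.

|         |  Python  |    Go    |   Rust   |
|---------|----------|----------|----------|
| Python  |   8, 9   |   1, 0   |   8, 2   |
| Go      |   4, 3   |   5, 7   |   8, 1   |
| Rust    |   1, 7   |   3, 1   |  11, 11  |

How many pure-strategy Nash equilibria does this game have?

3

Both Python: Team A gets 8 (best alternative 4); Team B gets 9 (best alternative 2). Neither deviates — NE.
Both Go: Team A gets 5 (best alternative 3); Team B gets 7 (best alternative 3). Neither deviates — NE.
Both Rust: Team A gets 11 (best alternative 8); Team B gets 11 (best alternative 7). Neither deviates — NE.
(Python, Rust) is not a NE: Team A would switch to Rust (11 > 8).
No other cell survives both best-response checks, so there are 3 pure NE.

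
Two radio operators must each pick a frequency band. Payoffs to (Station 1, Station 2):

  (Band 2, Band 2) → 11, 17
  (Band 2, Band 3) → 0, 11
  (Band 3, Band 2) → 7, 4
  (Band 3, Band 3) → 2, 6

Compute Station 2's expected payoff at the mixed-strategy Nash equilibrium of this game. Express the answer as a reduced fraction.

Station 1 mixes with probability p on Band 2, chosen so Station 2 is indifferent: 17p + 4(1−p) = 11p + 6(1−p) gives p = 1/4.
Station 2's expected payoff is 17·1/4 + 4·3/4 = 29/4.

29/4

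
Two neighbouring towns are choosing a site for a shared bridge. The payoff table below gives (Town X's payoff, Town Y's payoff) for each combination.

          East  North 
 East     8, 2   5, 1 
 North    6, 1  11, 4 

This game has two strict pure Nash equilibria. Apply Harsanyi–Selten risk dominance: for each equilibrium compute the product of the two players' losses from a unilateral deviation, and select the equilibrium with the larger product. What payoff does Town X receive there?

11

At both East: Town X loses 8 − 6 = 2 by deviating; Town Y loses 2 − 1 = 1. Product = 2·1 = 2.
At both North: Town X loses 11 − 5 = 6 by deviating; Town Y loses 4 − 1 = 3. Product = 6·3 = 18.
18 > 2, so both North is risk-dominant. Town X's payoff there is 11.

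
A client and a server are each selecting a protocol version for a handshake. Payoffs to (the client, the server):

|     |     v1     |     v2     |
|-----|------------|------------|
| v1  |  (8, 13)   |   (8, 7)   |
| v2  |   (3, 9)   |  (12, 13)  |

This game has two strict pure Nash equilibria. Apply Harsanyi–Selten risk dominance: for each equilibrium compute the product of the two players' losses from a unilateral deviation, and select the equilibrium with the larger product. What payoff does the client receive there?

8

At both v1: the client loses 8 − 3 = 5 by deviating; the server loses 13 − 7 = 6. Product = 5·6 = 30.
At both v2: the client loses 12 − 8 = 4 by deviating; the server loses 13 − 9 = 4. Product = 4·4 = 16.
30 > 16, so both v1 is risk-dominant. The client's payoff there is 8.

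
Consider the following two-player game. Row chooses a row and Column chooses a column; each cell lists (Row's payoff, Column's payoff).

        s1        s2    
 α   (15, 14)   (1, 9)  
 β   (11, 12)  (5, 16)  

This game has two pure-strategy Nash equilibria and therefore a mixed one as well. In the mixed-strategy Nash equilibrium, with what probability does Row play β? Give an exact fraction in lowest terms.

Row's mix p on α must make Column indifferent between s1 and s2.
Column's payoff from s1: 14p + 12(1−p). From s2: 9p + 16(1−p).
Set equal: 5p = 4(1−p) → p = 4/9.
Probability on β is 1 − 4/9 = 5/9.

5/9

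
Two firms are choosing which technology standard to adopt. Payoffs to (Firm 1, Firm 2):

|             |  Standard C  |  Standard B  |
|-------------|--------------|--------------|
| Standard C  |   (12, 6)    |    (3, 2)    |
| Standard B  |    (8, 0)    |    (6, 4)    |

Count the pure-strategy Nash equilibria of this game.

Both Standard C: Firm 1 gets 12 (best alternative 8); Firm 2 gets 6 (best alternative 2). Neither deviates — NE.
Both Standard B: Firm 1 gets 6 (best alternative 3); Firm 2 gets 4 (best alternative 0). Neither deviates — NE.
(Standard B, Standard C) is not a NE: Firm 1 would switch to Standard C (12 > 8).
No other cell survives both best-response checks, so there are 2 pure NE.

2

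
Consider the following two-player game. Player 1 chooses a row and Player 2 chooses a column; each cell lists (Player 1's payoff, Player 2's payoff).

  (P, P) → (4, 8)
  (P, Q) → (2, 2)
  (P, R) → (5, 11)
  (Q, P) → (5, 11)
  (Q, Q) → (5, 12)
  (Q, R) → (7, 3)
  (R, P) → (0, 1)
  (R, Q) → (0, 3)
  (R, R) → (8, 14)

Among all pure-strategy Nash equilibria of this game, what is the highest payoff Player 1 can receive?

8

Both Q is a pure NE (Player 1: 5 ≥ 2; Player 2: 12 ≥ 11). Player 1 gets 5.
Both R is a pure NE (Player 1: 8 ≥ 7; Player 2: 14 ≥ 3). Player 1 gets 8.
Every other cell has a profitable deviation for at least one player. Highest of {5, 8} is 8.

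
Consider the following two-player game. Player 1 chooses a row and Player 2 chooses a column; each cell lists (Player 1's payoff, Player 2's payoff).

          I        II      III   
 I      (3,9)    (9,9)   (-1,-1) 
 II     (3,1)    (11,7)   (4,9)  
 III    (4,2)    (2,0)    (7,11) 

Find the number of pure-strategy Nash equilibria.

Both III: Player 1 gets 7 (best alternative 4); Player 2 gets 11 (best alternative 2). Neither deviates — NE.
Both I is not a NE: Player 1 would switch to III (4 > 3).
No other cell survives both best-response checks, so there is 1 pure NE.

1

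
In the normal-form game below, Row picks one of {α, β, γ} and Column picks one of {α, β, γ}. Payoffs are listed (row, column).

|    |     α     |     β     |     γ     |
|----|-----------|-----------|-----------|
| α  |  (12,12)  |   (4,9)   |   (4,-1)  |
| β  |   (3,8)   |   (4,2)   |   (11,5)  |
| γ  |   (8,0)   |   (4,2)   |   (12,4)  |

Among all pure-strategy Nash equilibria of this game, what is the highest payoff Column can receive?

Both α is a pure NE (Row: 12 ≥ 8; Column: 12 ≥ 9). Column gets 12.
Both γ is a pure NE (Row: 12 ≥ 11; Column: 4 ≥ 2). Column gets 4.
Every other cell has a profitable deviation for at least one player. Highest of {12, 4} is 12.

12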